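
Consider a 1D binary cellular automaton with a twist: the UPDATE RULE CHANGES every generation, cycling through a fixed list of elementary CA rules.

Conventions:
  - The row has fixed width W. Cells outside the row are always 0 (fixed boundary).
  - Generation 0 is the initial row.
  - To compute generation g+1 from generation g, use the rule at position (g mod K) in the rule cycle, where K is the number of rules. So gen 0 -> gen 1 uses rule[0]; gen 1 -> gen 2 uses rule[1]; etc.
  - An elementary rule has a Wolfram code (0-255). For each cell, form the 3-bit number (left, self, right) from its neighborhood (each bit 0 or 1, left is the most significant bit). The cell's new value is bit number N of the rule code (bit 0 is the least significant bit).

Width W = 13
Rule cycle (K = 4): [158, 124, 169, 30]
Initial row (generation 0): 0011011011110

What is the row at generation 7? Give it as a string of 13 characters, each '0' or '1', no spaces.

Answer: 1100110110000

Derivation:
Gen 0: 0011011011110
Gen 1 (rule 158): 0110010011101
Gen 2 (rule 124): 0111011010111
Gen 3 (rule 169): 0110110101110
Gen 4 (rule 30): 1100100101001
Gen 5 (rule 158): 1011111101111
Gen 6 (rule 124): 1110000111001
Gen 7 (rule 169): 1100110110000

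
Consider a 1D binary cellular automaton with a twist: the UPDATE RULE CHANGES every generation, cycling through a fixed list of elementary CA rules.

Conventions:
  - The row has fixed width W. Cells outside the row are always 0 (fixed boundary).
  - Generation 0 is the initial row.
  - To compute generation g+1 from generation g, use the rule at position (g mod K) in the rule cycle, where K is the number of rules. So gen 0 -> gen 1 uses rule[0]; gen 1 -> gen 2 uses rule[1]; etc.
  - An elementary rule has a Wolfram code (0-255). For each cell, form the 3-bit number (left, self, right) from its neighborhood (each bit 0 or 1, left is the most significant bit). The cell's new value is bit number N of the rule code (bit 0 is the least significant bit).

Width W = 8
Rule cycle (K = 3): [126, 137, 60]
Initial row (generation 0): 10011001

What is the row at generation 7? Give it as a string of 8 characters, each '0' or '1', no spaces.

Gen 0: 10011001
Gen 1 (rule 126): 11111111
Gen 2 (rule 137): 11111110
Gen 3 (rule 60): 10000001
Gen 4 (rule 126): 11000011
Gen 5 (rule 137): 10011010
Gen 6 (rule 60): 11010111
Gen 7 (rule 126): 11111101

Answer: 11111101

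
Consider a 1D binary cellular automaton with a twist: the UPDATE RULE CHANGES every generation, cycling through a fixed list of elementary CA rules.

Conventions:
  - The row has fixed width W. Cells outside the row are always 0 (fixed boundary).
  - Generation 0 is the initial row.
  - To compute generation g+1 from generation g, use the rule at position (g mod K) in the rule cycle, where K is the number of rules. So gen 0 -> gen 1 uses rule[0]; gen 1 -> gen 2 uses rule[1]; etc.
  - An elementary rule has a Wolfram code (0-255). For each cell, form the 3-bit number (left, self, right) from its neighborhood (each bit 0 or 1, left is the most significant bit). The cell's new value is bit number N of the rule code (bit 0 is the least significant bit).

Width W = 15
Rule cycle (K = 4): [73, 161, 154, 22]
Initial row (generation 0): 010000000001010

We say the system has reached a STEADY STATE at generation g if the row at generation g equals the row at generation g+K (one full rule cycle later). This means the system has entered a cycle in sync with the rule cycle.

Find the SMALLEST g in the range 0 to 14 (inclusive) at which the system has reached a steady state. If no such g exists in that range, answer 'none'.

Answer: 4

Derivation:
Gen 0: 010000000001010
Gen 1 (rule 73): 000111111100000
Gen 2 (rule 161): 110011111001111
Gen 3 (rule 154): 101111110111110
Gen 4 (rule 22): 100000000000001
Gen 5 (rule 73): 001111111111100
Gen 6 (rule 161): 100111111111001
Gen 7 (rule 154): 011111111110110
Gen 8 (rule 22): 100000000000001
Gen 9 (rule 73): 001111111111100
Gen 10 (rule 161): 100111111111001
Gen 11 (rule 154): 011111111110110
Gen 12 (rule 22): 100000000000001
Gen 13 (rule 73): 001111111111100
Gen 14 (rule 161): 100111111111001
Gen 15 (rule 154): 011111111110110
Gen 16 (rule 22): 100000000000001
Gen 17 (rule 73): 001111111111100
Gen 18 (rule 161): 100111111111001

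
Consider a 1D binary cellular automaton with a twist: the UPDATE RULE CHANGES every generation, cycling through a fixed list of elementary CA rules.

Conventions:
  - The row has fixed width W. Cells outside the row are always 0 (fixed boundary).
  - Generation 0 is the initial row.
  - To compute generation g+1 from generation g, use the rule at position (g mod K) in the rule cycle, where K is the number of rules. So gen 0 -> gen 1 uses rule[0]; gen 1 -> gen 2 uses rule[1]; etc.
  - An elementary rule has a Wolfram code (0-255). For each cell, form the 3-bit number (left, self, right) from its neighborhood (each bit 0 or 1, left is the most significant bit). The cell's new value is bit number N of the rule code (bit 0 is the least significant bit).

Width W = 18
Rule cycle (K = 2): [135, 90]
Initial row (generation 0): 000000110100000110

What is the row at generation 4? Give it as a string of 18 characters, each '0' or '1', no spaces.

Answer: 001011010011001010

Derivation:
Gen 0: 000000110100000110
Gen 1 (rule 135): 111111000101111000
Gen 2 (rule 90): 100001101001001100
Gen 3 (rule 135): 101110001011010001
Gen 4 (rule 90): 001011010011001010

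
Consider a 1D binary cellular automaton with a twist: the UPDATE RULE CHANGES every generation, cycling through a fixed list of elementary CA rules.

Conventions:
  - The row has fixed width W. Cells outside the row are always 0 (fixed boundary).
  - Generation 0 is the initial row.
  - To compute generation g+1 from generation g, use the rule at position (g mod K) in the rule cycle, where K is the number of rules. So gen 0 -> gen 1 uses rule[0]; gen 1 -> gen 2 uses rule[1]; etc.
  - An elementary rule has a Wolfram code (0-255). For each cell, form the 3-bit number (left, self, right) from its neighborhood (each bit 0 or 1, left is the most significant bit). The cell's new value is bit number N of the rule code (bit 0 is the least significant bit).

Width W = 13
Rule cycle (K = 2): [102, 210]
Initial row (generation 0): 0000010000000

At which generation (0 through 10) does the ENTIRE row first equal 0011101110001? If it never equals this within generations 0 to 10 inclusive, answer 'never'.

Gen 0: 0000010000000
Gen 1 (rule 102): 0000110000000
Gen 2 (rule 210): 0001011000000
Gen 3 (rule 102): 0011101000000
Gen 4 (rule 210): 0101100100000
Gen 5 (rule 102): 1110101100000
Gen 6 (rule 210): 0110000110000
Gen 7 (rule 102): 1010001010000
Gen 8 (rule 210): 0001010001000
Gen 9 (rule 102): 0011110011000
Gen 10 (rule 210): 0101111101100

Answer: never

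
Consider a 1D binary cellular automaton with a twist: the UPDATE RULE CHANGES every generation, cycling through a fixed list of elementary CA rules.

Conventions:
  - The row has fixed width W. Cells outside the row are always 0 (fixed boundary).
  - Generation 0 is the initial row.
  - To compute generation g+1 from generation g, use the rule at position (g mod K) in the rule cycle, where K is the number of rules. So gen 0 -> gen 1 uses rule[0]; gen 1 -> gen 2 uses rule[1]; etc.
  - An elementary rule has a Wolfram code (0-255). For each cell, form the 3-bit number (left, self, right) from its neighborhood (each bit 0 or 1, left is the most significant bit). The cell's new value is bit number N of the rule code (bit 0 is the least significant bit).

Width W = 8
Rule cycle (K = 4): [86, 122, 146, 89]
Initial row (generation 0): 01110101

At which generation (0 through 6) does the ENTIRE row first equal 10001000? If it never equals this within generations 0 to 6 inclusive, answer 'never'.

Answer: never

Derivation:
Gen 0: 01110101
Gen 1 (rule 86): 10010101
Gen 2 (rule 122): 01101010
Gen 3 (rule 146): 10000001
Gen 4 (rule 89): 01111100
Gen 5 (rule 86): 10000110
Gen 6 (rule 122): 01001111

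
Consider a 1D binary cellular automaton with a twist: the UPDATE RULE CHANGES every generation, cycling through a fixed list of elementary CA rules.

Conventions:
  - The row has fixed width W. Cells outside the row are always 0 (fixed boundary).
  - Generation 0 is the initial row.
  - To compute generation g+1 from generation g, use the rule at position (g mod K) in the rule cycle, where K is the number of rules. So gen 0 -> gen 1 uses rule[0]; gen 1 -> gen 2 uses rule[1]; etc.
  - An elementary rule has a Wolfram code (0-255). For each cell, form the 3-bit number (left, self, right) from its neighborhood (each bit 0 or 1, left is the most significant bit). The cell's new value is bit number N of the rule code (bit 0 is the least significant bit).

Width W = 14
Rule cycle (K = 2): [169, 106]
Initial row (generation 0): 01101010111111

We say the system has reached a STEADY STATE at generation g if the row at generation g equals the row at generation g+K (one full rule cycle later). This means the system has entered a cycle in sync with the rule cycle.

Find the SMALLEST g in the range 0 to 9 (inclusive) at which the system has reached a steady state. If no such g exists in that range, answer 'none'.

Answer: none

Derivation:
Gen 0: 01101010111111
Gen 1 (rule 169): 01010101111110
Gen 2 (rule 106): 10101011000010
Gen 3 (rule 169): 01010110011000
Gen 4 (rule 106): 10101110111000
Gen 5 (rule 169): 01011101110011
Gen 6 (rule 106): 10110111010111
Gen 7 (rule 169): 01101110101110
Gen 8 (rule 106): 11111011011010
Gen 9 (rule 169): 11110110110100
Gen 10 (rule 106): 10011111111000
Gen 11 (rule 169): 00011111110011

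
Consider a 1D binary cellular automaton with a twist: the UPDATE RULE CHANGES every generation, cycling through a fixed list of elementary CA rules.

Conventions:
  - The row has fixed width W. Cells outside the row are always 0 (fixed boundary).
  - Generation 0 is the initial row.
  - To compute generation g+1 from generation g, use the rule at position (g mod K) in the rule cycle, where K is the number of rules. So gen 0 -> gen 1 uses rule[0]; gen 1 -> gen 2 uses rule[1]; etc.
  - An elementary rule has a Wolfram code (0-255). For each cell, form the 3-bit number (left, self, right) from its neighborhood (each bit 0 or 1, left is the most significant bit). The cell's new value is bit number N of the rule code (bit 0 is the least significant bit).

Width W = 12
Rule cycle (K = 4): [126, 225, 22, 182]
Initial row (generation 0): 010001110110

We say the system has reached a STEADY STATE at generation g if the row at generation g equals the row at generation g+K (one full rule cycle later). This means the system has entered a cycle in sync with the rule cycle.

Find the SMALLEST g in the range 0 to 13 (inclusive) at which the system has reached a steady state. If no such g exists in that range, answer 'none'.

Answer: 3

Derivation:
Gen 0: 010001110110
Gen 1 (rule 126): 111011011111
Gen 2 (rule 225): 011101101111
Gen 3 (rule 22): 100000000000
Gen 4 (rule 182): 110000000000
Gen 5 (rule 126): 111000000000
Gen 6 (rule 225): 011011111111
Gen 7 (rule 22): 100000000000
Gen 8 (rule 182): 110000000000
Gen 9 (rule 126): 111000000000
Gen 10 (rule 225): 011011111111
Gen 11 (rule 22): 100000000000
Gen 12 (rule 182): 110000000000
Gen 13 (rule 126): 111000000000
Gen 14 (rule 225): 011011111111
Gen 15 (rule 22): 100000000000
Gen 16 (rule 182): 110000000000
Gen 17 (rule 126): 111000000000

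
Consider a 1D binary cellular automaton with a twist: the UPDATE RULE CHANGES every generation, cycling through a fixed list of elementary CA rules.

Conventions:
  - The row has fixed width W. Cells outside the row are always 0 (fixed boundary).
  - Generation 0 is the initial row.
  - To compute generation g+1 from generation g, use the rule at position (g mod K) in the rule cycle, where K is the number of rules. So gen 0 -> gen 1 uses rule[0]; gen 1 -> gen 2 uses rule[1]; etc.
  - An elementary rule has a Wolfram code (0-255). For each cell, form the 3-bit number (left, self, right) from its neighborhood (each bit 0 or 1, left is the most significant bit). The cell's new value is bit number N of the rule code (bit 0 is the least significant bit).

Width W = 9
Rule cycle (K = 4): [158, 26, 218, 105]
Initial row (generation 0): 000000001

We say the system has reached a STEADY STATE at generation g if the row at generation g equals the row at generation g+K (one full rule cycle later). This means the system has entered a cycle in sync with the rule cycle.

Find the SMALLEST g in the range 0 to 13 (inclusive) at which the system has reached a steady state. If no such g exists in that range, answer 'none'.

Gen 0: 000000001
Gen 1 (rule 158): 000000011
Gen 2 (rule 26): 000000110
Gen 3 (rule 218): 000001111
Gen 4 (rule 105): 111101001
Gen 5 (rule 158): 111001111
Gen 6 (rule 26): 100111000
Gen 7 (rule 218): 011111100
Gen 8 (rule 105): 010000101
Gen 9 (rule 158): 111001101
Gen 10 (rule 26): 100111000
Gen 11 (rule 218): 011111100
Gen 12 (rule 105): 010000101
Gen 13 (rule 158): 111001101
Gen 14 (rule 26): 100111000
Gen 15 (rule 218): 011111100
Gen 16 (rule 105): 010000101
Gen 17 (rule 158): 111001101

Answer: 6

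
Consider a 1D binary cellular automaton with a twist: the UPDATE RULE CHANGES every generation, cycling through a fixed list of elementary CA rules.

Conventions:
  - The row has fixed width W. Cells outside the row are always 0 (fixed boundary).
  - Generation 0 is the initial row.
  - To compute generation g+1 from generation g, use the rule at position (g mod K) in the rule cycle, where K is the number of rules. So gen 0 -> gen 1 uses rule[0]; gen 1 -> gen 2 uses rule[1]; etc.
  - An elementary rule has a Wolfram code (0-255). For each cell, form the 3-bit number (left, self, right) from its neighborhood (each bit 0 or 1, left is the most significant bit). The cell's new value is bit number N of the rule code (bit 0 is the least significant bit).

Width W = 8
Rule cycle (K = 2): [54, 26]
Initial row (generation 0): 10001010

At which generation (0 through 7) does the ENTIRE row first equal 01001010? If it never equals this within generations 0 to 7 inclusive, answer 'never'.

Gen 0: 10001010
Gen 1 (rule 54): 11011111
Gen 2 (rule 26): 10010000
Gen 3 (rule 54): 11111000
Gen 4 (rule 26): 10000100
Gen 5 (rule 54): 11001110
Gen 6 (rule 26): 10111001
Gen 7 (rule 54): 11000111

Answer: never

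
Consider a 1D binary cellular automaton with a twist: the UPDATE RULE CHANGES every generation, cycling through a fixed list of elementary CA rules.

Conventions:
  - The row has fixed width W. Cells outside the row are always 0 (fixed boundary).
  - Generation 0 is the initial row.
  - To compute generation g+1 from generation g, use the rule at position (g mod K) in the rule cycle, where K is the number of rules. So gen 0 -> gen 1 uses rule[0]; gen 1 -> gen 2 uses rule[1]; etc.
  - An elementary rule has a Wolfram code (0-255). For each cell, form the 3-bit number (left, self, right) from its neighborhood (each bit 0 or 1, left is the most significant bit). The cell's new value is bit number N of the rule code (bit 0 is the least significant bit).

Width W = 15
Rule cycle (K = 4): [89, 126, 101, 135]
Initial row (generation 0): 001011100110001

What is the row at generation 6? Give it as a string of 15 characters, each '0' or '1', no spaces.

Gen 0: 001011100110001
Gen 1 (rule 89): 100010110111100
Gen 2 (rule 126): 110111111100110
Gen 3 (rule 101): 011000000100010
Gen 4 (rule 135): 100011111101110
Gen 5 (rule 89): 011010000101011
Gen 6 (rule 126): 111111001111111

Answer: 111111001111111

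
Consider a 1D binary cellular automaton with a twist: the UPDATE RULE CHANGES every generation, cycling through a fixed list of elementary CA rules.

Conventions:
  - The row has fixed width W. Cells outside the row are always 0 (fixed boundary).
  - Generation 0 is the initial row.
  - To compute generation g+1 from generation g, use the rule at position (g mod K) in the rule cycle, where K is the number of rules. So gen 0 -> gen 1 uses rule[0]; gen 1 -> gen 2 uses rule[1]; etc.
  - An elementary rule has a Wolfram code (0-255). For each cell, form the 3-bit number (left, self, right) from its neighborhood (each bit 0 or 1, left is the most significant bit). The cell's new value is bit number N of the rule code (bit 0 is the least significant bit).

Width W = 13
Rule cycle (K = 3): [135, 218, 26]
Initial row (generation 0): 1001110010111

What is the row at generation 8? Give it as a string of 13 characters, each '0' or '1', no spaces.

Gen 0: 1001110010111
Gen 1 (rule 135): 1010100110010
Gen 2 (rule 218): 0000011111101
Gen 3 (rule 26): 0000110000000
Gen 4 (rule 135): 1111000111111
Gen 5 (rule 218): 1111101111111
Gen 6 (rule 26): 1000001000000
Gen 7 (rule 135): 1011111011111
Gen 8 (rule 218): 0011111011111

Answer: 0011111011111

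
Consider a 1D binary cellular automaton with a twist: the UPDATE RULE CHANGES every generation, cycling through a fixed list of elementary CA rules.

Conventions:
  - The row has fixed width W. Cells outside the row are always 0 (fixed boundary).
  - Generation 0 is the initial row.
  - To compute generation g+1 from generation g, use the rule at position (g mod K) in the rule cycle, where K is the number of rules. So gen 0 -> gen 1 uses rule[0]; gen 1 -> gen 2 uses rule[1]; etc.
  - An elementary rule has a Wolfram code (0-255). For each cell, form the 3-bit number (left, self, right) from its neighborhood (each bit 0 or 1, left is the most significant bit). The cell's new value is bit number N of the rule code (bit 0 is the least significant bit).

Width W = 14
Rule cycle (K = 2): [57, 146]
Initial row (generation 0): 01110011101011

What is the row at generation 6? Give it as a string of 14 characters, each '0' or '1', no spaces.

Gen 0: 01110011101011
Gen 1 (rule 57): 01001010010110
Gen 2 (rule 146): 10110001100001
Gen 3 (rule 57): 01101101011100
Gen 4 (rule 146): 10000000001010
Gen 5 (rule 57): 01111111100101
Gen 6 (rule 146): 10111111011000

Answer: 10111111011000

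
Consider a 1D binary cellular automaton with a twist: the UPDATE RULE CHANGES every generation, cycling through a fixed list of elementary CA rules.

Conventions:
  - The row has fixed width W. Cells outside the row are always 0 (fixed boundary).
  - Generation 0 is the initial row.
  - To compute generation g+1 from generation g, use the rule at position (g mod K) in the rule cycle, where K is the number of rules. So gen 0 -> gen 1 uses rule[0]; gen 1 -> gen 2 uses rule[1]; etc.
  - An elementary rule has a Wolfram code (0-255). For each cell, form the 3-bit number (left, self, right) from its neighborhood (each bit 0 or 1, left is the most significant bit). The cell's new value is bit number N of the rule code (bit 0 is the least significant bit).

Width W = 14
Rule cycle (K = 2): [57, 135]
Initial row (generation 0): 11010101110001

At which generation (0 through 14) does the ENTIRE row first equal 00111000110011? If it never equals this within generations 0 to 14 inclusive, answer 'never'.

Gen 0: 11010101110001
Gen 1 (rule 57): 10101011001100
Gen 2 (rule 135): 10101000010001
Gen 3 (rule 57): 01010111001100
Gen 4 (rule 135): 11010010010001
Gen 5 (rule 57): 10101001001100
Gen 6 (rule 135): 10101011010001
Gen 7 (rule 57): 01010110101100
Gen 8 (rule 135): 11010000100001
Gen 9 (rule 57): 10101110011100
Gen 10 (rule 135): 10100100101001
Gen 11 (rule 57): 01010010010100
Gen 12 (rule 135): 11010110110101
Gen 13 (rule 57): 10101101101010
Gen 14 (rule 135): 10100000001010

Answer: never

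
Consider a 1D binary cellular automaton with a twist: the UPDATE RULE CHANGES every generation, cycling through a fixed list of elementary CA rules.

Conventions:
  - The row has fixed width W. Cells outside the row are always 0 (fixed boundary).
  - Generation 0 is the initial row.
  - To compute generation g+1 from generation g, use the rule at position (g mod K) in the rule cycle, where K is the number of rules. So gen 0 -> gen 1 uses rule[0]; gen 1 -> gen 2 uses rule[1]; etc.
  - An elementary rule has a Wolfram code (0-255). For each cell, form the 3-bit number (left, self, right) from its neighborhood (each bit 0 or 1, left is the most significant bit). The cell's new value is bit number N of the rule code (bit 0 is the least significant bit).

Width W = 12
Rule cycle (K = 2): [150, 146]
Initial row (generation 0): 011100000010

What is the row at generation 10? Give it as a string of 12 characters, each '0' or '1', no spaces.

Answer: 010001000000

Derivation:
Gen 0: 011100000010
Gen 1 (rule 150): 101010000111
Gen 2 (rule 146): 000001001010
Gen 3 (rule 150): 000011111011
Gen 4 (rule 146): 000101110000
Gen 5 (rule 150): 001100101000
Gen 6 (rule 146): 010011000100
Gen 7 (rule 150): 111100101110
Gen 8 (rule 146): 011011000101
Gen 9 (rule 150): 100000101101
Gen 10 (rule 146): 010001000000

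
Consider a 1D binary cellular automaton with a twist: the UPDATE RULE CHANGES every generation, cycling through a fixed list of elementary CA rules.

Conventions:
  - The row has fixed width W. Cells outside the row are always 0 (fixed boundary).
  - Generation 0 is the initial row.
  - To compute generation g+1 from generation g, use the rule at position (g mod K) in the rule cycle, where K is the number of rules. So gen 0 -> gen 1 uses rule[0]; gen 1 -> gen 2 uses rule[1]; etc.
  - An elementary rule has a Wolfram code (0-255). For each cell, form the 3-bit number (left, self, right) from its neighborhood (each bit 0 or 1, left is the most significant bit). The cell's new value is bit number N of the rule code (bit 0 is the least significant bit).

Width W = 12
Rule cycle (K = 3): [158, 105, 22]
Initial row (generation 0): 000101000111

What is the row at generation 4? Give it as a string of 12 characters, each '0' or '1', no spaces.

Answer: 110000000110

Derivation:
Gen 0: 000101000111
Gen 1 (rule 158): 001101101110
Gen 2 (rule 105): 101111111010
Gen 3 (rule 22): 100000000011
Gen 4 (rule 158): 110000000110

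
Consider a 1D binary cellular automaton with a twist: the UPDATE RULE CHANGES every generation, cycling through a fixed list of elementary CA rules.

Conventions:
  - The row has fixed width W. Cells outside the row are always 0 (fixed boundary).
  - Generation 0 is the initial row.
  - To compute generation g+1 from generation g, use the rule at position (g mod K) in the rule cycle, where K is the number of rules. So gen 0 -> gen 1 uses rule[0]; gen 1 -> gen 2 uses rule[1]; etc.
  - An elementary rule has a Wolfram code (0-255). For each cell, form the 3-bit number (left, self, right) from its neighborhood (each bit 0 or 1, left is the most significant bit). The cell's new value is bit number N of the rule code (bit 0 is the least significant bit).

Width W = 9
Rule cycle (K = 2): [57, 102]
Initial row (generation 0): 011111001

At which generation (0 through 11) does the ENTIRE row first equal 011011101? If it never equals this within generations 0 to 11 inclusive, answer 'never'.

Gen 0: 011111001
Gen 1 (rule 57): 010000100
Gen 2 (rule 102): 110001100
Gen 3 (rule 57): 101101011
Gen 4 (rule 102): 110111101
Gen 5 (rule 57): 101100010
Gen 6 (rule 102): 110100110
Gen 7 (rule 57): 101010101
Gen 8 (rule 102): 111111111
Gen 9 (rule 57): 100000000
Gen 10 (rule 102): 100000000
Gen 11 (rule 57): 011111111

Answer: never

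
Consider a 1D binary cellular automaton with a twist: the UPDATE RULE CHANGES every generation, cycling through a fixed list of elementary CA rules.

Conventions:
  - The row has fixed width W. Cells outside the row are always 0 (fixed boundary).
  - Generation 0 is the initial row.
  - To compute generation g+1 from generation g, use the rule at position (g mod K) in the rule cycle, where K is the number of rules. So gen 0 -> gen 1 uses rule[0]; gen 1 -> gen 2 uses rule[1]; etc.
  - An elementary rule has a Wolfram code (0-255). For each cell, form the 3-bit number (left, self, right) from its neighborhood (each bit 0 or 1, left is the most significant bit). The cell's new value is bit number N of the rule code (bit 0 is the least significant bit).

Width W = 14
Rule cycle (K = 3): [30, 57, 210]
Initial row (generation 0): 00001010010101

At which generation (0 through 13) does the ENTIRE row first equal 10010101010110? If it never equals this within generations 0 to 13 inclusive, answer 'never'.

Answer: 5

Derivation:
Gen 0: 00001010010101
Gen 1 (rule 30): 00011011110101
Gen 2 (rule 57): 11010110001010
Gen 3 (rule 210): 01000011010001
Gen 4 (rule 30): 11100110011011
Gen 5 (rule 57): 10010101010110
Gen 6 (rule 210): 01100000000011
Gen 7 (rule 30): 11010000000110
Gen 8 (rule 57): 10101111110101
Gen 9 (rule 210): 00000111110000
Gen 10 (rule 30): 00001100001000
Gen 11 (rule 57): 11101011100111
Gen 12 (rule 210): 01100001111011
Gen 13 (rule 30): 11010011000010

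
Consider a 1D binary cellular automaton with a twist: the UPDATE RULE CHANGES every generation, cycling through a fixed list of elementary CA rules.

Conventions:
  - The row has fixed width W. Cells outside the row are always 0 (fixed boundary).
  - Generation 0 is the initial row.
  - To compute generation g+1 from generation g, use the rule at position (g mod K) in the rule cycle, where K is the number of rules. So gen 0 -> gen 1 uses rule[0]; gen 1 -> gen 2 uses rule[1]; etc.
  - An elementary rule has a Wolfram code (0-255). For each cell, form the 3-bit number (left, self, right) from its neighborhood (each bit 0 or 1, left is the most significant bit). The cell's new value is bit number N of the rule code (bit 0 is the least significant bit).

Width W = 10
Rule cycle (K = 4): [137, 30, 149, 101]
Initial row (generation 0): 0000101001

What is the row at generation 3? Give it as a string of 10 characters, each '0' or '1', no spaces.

Answer: 1101111111

Derivation:
Gen 0: 0000101001
Gen 1 (rule 137): 1110000000
Gen 2 (rule 30): 1001000000
Gen 3 (rule 149): 1101111111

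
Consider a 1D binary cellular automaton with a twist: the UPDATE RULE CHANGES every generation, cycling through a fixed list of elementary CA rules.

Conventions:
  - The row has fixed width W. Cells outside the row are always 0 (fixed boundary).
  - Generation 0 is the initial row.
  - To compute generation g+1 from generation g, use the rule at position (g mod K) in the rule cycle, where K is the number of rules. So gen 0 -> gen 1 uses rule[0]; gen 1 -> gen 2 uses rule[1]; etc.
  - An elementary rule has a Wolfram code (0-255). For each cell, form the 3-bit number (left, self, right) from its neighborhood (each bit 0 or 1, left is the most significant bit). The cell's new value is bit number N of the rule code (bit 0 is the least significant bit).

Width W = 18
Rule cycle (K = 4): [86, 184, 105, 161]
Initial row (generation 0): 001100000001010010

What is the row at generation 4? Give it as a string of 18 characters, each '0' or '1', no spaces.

Answer: 010100000000001000

Derivation:
Gen 0: 001100000001010010
Gen 1 (rule 86): 010110000011011111
Gen 2 (rule 184): 001101000010111110
Gen 3 (rule 105): 101110011001100010
Gen 4 (rule 161): 010100000000001000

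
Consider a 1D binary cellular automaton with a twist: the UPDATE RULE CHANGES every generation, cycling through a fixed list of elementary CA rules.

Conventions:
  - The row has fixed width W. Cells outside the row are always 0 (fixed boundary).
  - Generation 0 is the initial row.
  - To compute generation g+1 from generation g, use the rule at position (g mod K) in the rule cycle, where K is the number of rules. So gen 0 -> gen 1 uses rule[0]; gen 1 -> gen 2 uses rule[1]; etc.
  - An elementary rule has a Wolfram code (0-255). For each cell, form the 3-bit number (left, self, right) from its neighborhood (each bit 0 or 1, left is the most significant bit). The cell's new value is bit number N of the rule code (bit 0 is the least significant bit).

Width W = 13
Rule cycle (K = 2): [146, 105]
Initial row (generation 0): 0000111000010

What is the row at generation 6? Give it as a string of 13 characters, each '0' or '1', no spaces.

Answer: 1111100010010

Derivation:
Gen 0: 0000111000010
Gen 1 (rule 146): 0001010100101
Gen 2 (rule 105): 1100101000010
Gen 3 (rule 146): 0011000100101
Gen 4 (rule 105): 1011010000010
Gen 5 (rule 146): 0000001000101
Gen 6 (rule 105): 1111100010010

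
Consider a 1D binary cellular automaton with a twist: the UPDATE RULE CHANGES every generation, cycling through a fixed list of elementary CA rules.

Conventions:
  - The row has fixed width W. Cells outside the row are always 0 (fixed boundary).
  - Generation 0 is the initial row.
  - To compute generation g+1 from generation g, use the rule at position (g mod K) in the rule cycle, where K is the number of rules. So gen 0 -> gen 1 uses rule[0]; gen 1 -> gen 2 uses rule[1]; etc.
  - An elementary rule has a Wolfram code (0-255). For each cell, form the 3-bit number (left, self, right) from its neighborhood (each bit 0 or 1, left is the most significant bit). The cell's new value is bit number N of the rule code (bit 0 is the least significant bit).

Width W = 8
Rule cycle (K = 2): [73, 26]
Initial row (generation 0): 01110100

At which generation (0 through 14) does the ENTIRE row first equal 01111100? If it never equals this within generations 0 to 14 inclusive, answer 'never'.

Answer: never

Derivation:
Gen 0: 01110100
Gen 1 (rule 73): 01010001
Gen 2 (rule 26): 10001010
Gen 3 (rule 73): 00100000
Gen 4 (rule 26): 01010000
Gen 5 (rule 73): 00000111
Gen 6 (rule 26): 00001100
Gen 7 (rule 73): 11101101
Gen 8 (rule 26): 10001000
Gen 9 (rule 73): 00100011
Gen 10 (rule 26): 01010110
Gen 11 (rule 73): 00000110
Gen 12 (rule 26): 00001101
Gen 13 (rule 73): 11101100
Gen 14 (rule 26): 10001010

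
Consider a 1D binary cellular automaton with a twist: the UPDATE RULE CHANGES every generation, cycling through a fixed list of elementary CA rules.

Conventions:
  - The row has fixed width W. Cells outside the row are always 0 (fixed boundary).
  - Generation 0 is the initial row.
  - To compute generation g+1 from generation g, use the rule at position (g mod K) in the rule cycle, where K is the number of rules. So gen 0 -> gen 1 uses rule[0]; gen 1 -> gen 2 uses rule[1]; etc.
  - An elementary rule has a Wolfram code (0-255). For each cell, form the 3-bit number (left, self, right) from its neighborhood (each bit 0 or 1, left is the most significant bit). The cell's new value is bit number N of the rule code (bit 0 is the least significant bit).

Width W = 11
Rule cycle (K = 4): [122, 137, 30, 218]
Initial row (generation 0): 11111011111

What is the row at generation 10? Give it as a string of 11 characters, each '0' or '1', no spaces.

Gen 0: 11111011111
Gen 1 (rule 122): 10001110001
Gen 2 (rule 137): 00101100100
Gen 3 (rule 30): 01101011110
Gen 4 (rule 218): 11100011111
Gen 5 (rule 122): 10110110001
Gen 6 (rule 137): 00100100100
Gen 7 (rule 30): 01111111110
Gen 8 (rule 218): 11111111111
Gen 9 (rule 122): 10000000001
Gen 10 (rule 137): 00111111100

Answer: 00111111100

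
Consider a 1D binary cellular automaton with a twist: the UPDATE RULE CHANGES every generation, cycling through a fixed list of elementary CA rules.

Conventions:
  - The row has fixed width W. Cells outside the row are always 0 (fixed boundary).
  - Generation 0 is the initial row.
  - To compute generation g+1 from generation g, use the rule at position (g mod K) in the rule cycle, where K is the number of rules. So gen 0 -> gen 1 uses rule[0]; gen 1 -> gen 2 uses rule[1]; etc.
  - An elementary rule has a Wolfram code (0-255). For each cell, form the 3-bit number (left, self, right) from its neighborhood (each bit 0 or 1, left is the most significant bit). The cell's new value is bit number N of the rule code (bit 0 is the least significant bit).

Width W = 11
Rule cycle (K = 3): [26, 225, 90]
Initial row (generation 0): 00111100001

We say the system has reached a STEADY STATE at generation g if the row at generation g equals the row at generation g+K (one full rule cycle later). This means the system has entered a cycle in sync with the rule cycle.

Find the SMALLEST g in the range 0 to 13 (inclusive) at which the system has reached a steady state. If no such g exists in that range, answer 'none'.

Gen 0: 00111100001
Gen 1 (rule 26): 01100010010
Gen 2 (rule 225): 00101000000
Gen 3 (rule 90): 01000100000
Gen 4 (rule 26): 10101010000
Gen 5 (rule 225): 01010100111
Gen 6 (rule 90): 10000011101
Gen 7 (rule 26): 01000110000
Gen 8 (rule 225): 00010010111
Gen 9 (rule 90): 00101100101
Gen 10 (rule 26): 01001011000
Gen 11 (rule 225): 00000101011
Gen 12 (rule 90): 00001000011
Gen 13 (rule 26): 00010100110
Gen 14 (rule 225): 11001000010
Gen 15 (rule 90): 11110100101
Gen 16 (rule 26): 10000011000

Answer: none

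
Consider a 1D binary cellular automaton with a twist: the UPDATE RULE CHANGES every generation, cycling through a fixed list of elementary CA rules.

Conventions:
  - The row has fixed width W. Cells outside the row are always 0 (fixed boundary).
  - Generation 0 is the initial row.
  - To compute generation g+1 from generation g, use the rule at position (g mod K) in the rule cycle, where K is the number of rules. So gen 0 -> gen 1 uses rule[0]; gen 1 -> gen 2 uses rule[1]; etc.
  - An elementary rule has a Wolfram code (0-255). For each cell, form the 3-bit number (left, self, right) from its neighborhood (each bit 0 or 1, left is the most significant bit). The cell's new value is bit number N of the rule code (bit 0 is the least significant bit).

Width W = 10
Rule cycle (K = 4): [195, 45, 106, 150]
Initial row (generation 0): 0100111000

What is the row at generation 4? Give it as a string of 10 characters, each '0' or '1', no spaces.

Answer: 0100001101

Derivation:
Gen 0: 0100111000
Gen 1 (rule 195): 1001011011
Gen 2 (rule 45): 1001110110
Gen 3 (rule 106): 0011011110
Gen 4 (rule 150): 0100001101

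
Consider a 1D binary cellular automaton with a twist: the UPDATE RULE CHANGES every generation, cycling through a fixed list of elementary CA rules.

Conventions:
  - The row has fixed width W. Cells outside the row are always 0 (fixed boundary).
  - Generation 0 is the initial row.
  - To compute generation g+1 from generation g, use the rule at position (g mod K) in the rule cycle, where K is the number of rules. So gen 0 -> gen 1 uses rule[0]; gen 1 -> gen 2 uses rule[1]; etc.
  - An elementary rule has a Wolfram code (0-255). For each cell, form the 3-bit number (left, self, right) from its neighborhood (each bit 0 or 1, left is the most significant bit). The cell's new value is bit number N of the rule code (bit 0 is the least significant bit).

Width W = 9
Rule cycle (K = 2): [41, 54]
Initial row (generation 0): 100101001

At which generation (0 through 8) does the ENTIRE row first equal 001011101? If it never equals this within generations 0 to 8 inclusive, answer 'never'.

Answer: never

Derivation:
Gen 0: 100101001
Gen 1 (rule 41): 000010000
Gen 2 (rule 54): 000111000
Gen 3 (rule 41): 110100011
Gen 4 (rule 54): 001110100
Gen 5 (rule 41): 101001001
Gen 6 (rule 54): 111111111
Gen 7 (rule 41): 100000000
Gen 8 (rule 54): 110000000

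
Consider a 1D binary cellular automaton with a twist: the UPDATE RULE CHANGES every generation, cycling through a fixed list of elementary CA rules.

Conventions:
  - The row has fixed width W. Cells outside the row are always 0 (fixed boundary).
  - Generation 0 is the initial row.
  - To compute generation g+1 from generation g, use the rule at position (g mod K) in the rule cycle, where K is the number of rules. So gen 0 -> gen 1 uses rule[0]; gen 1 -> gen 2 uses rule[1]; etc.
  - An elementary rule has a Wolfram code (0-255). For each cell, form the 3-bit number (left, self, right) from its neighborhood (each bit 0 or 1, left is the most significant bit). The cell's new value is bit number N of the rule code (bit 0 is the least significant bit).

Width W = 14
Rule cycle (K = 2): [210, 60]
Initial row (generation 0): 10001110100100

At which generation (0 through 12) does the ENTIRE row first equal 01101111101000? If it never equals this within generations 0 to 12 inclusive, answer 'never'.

Answer: never

Derivation:
Gen 0: 10001110100100
Gen 1 (rule 210): 01010110011010
Gen 2 (rule 60): 01111101010111
Gen 3 (rule 210): 10111100000011
Gen 4 (rule 60): 11100010000010
Gen 5 (rule 210): 01110101000101
Gen 6 (rule 60): 01001111100111
Gen 7 (rule 210): 10110111111011
Gen 8 (rule 60): 11101100000110
Gen 9 (rule 210): 01100110001011
Gen 10 (rule 60): 01010101001110
Gen 11 (rule 210): 10000000110111
Gen 12 (rule 60): 11000000101100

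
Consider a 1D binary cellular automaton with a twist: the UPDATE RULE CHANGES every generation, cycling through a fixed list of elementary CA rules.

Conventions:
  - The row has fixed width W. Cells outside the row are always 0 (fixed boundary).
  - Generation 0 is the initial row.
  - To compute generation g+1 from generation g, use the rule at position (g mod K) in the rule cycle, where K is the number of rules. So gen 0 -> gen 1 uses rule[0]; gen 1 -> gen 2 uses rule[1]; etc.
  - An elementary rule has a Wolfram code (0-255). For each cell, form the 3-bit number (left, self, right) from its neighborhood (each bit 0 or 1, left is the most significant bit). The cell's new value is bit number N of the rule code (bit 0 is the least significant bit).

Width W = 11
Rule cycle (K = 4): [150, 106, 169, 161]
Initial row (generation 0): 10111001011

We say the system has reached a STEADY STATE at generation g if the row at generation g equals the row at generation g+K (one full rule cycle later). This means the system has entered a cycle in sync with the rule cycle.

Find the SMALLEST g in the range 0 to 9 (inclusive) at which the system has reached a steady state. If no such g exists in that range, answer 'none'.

Gen 0: 10111001011
Gen 1 (rule 150): 10010111000
Gen 2 (rule 106): 00101101000
Gen 3 (rule 169): 10011010011
Gen 4 (rule 161): 00000100000
Gen 5 (rule 150): 00001110000
Gen 6 (rule 106): 00011010000
Gen 7 (rule 169): 11010100111
Gen 8 (rule 161): 00101000010
Gen 9 (rule 150): 01101100111
Gen 10 (rule 106): 11111101101
Gen 11 (rule 169): 11111011010
Gen 12 (rule 161): 01110100100
Gen 13 (rule 150): 10100111110

Answer: none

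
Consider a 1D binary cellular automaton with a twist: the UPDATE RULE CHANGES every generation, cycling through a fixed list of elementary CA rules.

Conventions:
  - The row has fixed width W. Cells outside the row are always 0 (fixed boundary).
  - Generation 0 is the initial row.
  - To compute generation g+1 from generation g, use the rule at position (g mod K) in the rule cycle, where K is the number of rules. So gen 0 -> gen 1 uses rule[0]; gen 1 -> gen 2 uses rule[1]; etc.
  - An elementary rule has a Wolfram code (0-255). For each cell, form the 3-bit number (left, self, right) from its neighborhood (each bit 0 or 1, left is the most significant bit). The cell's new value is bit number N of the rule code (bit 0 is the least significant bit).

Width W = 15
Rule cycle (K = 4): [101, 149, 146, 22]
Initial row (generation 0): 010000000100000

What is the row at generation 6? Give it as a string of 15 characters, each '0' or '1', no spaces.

Answer: 100001001101101

Derivation:
Gen 0: 010000000100000
Gen 1 (rule 101): 010111110101111
Gen 2 (rule 149): 010011100100110
Gen 3 (rule 146): 101101011011001
Gen 4 (rule 22): 100001000000111
Gen 5 (rule 101): 101101011110001
Gen 6 (rule 149): 100001001101101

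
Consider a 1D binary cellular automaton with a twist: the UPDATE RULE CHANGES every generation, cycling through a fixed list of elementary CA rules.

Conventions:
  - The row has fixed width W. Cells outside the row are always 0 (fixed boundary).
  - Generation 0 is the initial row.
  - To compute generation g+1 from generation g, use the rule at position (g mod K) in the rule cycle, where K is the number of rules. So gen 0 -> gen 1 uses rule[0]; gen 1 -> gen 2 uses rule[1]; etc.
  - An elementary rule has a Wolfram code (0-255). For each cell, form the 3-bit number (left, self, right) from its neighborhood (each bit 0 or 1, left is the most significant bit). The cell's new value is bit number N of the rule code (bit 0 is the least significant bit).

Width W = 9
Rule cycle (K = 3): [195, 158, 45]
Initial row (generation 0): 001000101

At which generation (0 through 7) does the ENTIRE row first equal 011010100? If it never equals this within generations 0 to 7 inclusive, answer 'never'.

Answer: 4

Derivation:
Gen 0: 001000101
Gen 1 (rule 195): 110011000
Gen 2 (rule 158): 101110100
Gen 3 (rule 45): 111001101
Gen 4 (rule 195): 011010100
Gen 5 (rule 158): 110010110
Gen 6 (rule 45): 100011100
Gen 7 (rule 195): 001101101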